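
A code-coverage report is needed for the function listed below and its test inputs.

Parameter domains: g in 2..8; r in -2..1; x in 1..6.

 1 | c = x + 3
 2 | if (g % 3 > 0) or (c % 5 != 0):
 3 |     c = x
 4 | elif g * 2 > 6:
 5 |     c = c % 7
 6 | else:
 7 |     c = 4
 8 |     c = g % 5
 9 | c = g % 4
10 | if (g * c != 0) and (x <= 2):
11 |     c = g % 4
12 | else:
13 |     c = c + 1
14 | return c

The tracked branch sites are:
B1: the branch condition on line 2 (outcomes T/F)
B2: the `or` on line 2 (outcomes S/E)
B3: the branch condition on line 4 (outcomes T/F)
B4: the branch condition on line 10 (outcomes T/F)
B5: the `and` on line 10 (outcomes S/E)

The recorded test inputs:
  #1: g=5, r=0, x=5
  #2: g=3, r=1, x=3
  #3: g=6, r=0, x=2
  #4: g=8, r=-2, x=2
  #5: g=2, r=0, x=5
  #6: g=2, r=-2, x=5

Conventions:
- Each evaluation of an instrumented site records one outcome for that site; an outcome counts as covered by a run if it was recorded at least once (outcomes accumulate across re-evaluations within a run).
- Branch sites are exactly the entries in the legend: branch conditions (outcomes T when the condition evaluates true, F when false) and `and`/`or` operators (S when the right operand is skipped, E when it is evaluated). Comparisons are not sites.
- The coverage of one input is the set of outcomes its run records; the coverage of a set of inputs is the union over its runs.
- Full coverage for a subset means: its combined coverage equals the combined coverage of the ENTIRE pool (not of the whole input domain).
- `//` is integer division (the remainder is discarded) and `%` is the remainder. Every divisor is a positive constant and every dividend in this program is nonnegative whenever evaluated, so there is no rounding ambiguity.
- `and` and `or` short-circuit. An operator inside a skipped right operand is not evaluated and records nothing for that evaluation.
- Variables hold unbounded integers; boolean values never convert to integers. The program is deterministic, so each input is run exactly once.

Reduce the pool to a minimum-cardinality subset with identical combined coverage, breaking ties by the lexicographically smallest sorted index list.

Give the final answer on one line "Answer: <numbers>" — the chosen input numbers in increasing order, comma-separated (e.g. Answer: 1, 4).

run #1 (g=5, r=0, x=5) runs B2->S, B1->T, B5->E, B4->F; records B1=T, B2=S, B4=F, B5=E
run #2 (g=3, r=1, x=3) runs B2->E, B1->T, B5->E, B4->F; records B1=T, B2=E, B4=F, B5=E
run #3 (g=6, r=0, x=2) runs B2->E, B1->F, B3->T, B5->E, B4->T; records B1=F, B2=E, B3=T, B4=T, B5=E
run #4 (g=8, r=-2, x=2) runs B2->S, B1->T, B5->S, B4->F; records B1=T, B2=S, B4=F, B5=S
run #5 (g=2, r=0, x=5) runs B2->S, B1->T, B5->E, B4->F; records B1=T, B2=S, B4=F, B5=E
run #6 (g=2, r=-2, x=5) runs B2->S, B1->T, B5->E, B4->F; records B1=T, B2=S, B4=F, B5=E
pool-wide coverage (9 outcomes): B1=T, B1=F, B2=S, B2=E, B3=T, B4=T, B4=F, B5=S, B5=E
every size-1 subset falls short of the 9 outcomes (best: 5/9)
the canonical winner is {3, 4}: size 2, full 9-outcome coverage, earliest index list among size-2 covers

Answer: 3, 4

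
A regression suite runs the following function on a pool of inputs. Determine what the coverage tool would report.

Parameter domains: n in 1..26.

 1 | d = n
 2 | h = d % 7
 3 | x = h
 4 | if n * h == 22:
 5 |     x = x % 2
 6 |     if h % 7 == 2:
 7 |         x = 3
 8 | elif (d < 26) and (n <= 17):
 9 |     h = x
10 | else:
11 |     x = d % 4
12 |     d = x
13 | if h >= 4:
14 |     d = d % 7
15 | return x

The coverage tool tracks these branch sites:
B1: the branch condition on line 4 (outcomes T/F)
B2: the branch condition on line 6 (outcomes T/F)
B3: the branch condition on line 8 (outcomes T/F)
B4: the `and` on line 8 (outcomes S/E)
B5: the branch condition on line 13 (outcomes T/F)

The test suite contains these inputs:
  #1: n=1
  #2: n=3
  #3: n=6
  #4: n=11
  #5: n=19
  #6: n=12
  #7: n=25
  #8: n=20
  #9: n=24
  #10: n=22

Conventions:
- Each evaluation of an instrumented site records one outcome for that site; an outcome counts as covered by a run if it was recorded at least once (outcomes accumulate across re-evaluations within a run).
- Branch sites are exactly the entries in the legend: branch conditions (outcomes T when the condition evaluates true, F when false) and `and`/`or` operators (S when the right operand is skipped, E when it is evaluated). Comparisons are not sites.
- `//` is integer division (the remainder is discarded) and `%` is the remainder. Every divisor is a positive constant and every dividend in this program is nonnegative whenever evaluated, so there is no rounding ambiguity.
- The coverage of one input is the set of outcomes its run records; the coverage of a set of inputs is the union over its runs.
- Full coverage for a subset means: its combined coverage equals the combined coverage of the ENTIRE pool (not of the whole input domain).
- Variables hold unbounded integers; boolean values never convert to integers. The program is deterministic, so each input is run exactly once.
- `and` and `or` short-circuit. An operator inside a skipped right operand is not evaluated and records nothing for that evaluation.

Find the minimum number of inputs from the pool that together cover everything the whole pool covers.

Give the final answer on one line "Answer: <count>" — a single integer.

test 1 (n=1) hits B1=F, B3=T, B4=E, B5=F
test 2 (n=3) hits B1=F, B3=T, B4=E, B5=F
test 3 (n=6) hits B1=F, B3=T, B4=E, B5=T
test 4 (n=11) hits B1=F, B3=T, B4=E, B5=T
test 5 (n=19) hits B1=F, B3=F, B4=E, B5=T
test 6 (n=12) hits B1=F, B3=T, B4=E, B5=T
test 7 (n=25) hits B1=F, B3=F, B4=E, B5=T
test 8 (n=20) hits B1=F, B3=F, B4=E, B5=T
test 9 (n=24) hits B1=F, B3=F, B4=E, B5=F
test 10 (n=22) hits B1=T, B2=F, B5=F
together the pool reaches 8 outcomes: B1=T, B1=F, B2=F, B3=T, B3=F, B4=E, B5=T, B5=F
checked all size-1 subsets: none covers 8 outcomes (max 4/8)
checked all size-2 subsets: none covers 8 outcomes (max 7/8)
the canonical winner is {1, 5, 10}: size 3, full 8-outcome coverage, earliest index list among size-3 covers

Answer: 3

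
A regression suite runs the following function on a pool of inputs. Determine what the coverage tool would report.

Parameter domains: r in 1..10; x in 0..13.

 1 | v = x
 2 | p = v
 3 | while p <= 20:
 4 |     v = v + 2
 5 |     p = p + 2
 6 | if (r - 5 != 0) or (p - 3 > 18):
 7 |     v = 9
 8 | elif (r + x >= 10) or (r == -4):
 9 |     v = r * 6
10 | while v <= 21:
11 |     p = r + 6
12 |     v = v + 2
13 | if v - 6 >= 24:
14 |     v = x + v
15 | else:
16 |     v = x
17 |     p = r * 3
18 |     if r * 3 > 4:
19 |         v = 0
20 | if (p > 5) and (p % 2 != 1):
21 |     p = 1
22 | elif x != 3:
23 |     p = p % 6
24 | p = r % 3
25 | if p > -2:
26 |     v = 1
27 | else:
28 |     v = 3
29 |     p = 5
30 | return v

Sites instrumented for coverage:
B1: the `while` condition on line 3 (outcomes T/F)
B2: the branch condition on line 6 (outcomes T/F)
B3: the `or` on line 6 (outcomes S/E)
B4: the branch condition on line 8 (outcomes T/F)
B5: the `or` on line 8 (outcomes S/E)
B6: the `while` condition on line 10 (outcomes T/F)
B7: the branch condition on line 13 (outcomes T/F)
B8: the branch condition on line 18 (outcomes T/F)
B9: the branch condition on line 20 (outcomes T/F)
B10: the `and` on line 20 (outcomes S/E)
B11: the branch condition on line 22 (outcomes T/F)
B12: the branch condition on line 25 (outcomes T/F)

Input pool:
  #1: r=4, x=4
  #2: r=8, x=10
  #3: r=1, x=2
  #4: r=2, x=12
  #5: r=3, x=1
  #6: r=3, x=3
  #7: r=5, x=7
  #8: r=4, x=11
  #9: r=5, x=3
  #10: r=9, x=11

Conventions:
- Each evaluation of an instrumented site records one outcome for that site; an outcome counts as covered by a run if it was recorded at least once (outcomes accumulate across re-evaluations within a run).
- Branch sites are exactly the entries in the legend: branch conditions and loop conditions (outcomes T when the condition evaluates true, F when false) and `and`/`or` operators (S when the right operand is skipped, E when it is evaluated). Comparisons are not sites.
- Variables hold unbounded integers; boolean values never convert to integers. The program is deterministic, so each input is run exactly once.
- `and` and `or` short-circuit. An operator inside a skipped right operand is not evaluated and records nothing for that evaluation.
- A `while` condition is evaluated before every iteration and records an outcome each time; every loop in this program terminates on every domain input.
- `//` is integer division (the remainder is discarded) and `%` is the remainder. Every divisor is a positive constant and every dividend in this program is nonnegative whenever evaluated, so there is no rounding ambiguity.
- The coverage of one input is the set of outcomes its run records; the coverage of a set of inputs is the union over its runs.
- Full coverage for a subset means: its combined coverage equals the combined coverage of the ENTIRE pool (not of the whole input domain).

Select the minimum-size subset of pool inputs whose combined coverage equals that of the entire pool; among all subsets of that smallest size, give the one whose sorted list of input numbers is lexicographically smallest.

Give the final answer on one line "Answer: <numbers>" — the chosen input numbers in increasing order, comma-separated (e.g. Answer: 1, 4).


input #1 (r=4, x=4): events B1->T, B1->T, B1->T, B1->T, B1->T, B1->T, B1->T, B1->T, B1->T, B1->F, B3->S, B2->T, B6->T, B6->T, ...; covers B1=T, B1=F, B2=T, B3=S, B6=T, B6=F, B7=F, B8=T, B9=T, B10=E, B12=T
input #2 (r=8, x=10): events B1->T, B1->T, B1->T, B1->T, B1->T, B1->T, B1->F, B3->S, B2->T, B6->T, B6->T, B6->T, B6->T, B6->T, ...; covers B1=T, B1=F, B2=T, B3=S, B6=T, B6=F, B7=F, B8=T, B9=T, B10=E, B12=T
input #3 (r=1, x=2): events B1->T, B1->T, B1->T, B1->T, B1->T, B1->T, B1->T, B1->T, B1->T, B1->T, B1->F, B3->S, B2->T, B6->T, ...; covers B1=T, B1=F, B2=T, B3=S, B6=T, B6=F, B7=F, B8=F, B9=F, B10=S, B11=T, B12=T
input #4 (r=2, x=12): events B1->T, B1->T, B1->T, B1->T, B1->T, B1->F, B3->S, B2->T, B6->T, B6->T, B6->T, B6->T, B6->T, B6->T, ...; covers B1=T, B1=F, B2=T, B3=S, B6=T, B6=F, B7=F, B8=T, B9=T, B10=E, B12=T
input #5 (r=3, x=1): events B1->T, B1->T, B1->T, B1->T, B1->T, B1->T, B1->T, B1->T, B1->T, B1->T, B1->F, B3->S, B2->T, B6->T, ...; covers B1=T, B1=F, B2=T, B3=S, B6=T, B6=F, B7=F, B8=T, B9=F, B10=E, B11=T, B12=T
input #6 (r=3, x=3): events B1->T, B1->T, B1->T, B1->T, B1->T, B1->T, B1->T, B1->T, B1->T, B1->F, B3->S, B2->T, B6->T, B6->T, ...; covers B1=T, B1=F, B2=T, B3=S, B6=T, B6=F, B7=F, B8=T, B9=F, B10=E, B11=F, B12=T
input #7 (r=5, x=7): events B1->T, B1->T, B1->T, B1->T, B1->T, B1->T, B1->T, B1->F, B3->E, B2->F, B5->S, B4->T, B6->F, B7->T, ...; covers B1=T, B1=F, B2=F, B3=E, B4=T, B5=S, B6=F, B7=T, B9=F, B10=E, B11=T, B12=T
input #8 (r=4, x=11): events B1->T, B1->T, B1->T, B1->T, B1->T, B1->F, B3->S, B2->T, B6->T, B6->T, B6->T, B6->T, B6->T, B6->T, ...; covers B1=T, B1=F, B2=T, B3=S, B6=T, B6=F, B7=F, B8=T, B9=T, B10=E, B12=T
input #9 (r=5, x=3): events B1->T, B1->T, B1->T, B1->T, B1->T, B1->T, B1->T, B1->T, B1->T, B1->F, B3->E, B2->F, B5->E, B4->F, ...; covers B1=T, B1=F, B2=F, B3=E, B4=F, B5=E, B6=T, B6=F, B7=F, B8=T, B9=F, B10=E, B11=F, B12=T
input #10 (r=9, x=11): events B1->T, B1->T, B1->T, B1->T, B1->T, B1->F, B3->S, B2->T, B6->T, B6->T, B6->T, B6->T, B6->T, B6->T, ...; covers B1=T, B1=F, B2=T, B3=S, B6=T, B6=F, B7=F, B8=T, B9=F, B10=E, B11=T, B12=T
together the pool reaches 23 outcomes: B1=T, B1=F, B2=T, B2=F, B3=S, B3=E, B4=T, B4=F, B5=S, B5=E, B6=T, B6=F, B7=T, B7=F, B8=T, B8=F, B9=T, B9=F, B10=S, B10=E, B11=T, B11=F, B12=T
no size-1 subset reaches all 23 outcomes (best union: 14/23)
no size-2 subset reaches all 23 outcomes (best union: 19/23)
no size-3 subset reaches all 23 outcomes (best union: 22/23)
inputs {1, 3, 7, 9} (size 4) cover everything; no size-4 subset with a lexicographically smaller index list covers all 23
Answer: 1, 3, 7, 9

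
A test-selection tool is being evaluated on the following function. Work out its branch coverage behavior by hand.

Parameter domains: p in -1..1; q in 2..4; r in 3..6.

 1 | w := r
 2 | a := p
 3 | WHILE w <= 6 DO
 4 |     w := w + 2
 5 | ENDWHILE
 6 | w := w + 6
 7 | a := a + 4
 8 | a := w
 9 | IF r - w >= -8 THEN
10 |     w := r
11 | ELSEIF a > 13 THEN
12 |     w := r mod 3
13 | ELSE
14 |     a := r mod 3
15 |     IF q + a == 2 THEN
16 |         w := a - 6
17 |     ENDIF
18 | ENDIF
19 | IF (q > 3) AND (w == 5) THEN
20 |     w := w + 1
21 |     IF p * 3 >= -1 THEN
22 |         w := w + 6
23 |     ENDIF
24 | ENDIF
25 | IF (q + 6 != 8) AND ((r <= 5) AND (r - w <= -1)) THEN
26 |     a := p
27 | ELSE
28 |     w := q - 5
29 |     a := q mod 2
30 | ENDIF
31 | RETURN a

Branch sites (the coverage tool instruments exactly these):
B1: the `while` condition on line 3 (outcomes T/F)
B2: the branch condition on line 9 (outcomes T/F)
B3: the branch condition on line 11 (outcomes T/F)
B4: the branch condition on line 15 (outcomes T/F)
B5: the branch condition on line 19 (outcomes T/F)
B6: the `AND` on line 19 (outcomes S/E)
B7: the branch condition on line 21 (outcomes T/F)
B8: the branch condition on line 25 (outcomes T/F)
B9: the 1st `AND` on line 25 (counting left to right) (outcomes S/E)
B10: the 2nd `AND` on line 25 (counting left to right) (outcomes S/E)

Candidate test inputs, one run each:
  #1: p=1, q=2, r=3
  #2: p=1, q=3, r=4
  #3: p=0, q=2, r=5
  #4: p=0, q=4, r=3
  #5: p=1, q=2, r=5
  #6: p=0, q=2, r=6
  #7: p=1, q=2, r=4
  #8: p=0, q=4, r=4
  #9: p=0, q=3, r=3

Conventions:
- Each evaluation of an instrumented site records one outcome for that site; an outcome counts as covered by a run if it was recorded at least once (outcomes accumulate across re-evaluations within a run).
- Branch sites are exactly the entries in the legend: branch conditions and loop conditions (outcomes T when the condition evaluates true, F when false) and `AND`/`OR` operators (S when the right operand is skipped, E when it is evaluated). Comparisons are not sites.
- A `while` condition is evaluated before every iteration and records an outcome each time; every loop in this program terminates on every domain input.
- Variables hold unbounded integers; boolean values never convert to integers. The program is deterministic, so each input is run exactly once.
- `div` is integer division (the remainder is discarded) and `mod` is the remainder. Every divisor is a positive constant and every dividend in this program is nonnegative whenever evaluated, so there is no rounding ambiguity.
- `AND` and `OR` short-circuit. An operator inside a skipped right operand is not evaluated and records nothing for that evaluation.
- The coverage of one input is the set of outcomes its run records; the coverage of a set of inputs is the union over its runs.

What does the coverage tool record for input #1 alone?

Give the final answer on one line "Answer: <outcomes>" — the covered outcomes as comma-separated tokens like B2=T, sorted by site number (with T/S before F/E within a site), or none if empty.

Running input #1 (p=1, q=2, r=3), event by event:
  B1->T, B1->T, B1->F, B2->F, B3->F, B4->T, B6->S, B5->F, B9->S, B8->F
collecting distinct outcomes: B1=T, B1=F, B2=F, B3=F, B4=T, B5=F, B6=S, B8=F, B9=S

Answer: B1=T, B1=F, B2=F, B3=F, B4=T, B5=F, B6=S, B8=F, B9=S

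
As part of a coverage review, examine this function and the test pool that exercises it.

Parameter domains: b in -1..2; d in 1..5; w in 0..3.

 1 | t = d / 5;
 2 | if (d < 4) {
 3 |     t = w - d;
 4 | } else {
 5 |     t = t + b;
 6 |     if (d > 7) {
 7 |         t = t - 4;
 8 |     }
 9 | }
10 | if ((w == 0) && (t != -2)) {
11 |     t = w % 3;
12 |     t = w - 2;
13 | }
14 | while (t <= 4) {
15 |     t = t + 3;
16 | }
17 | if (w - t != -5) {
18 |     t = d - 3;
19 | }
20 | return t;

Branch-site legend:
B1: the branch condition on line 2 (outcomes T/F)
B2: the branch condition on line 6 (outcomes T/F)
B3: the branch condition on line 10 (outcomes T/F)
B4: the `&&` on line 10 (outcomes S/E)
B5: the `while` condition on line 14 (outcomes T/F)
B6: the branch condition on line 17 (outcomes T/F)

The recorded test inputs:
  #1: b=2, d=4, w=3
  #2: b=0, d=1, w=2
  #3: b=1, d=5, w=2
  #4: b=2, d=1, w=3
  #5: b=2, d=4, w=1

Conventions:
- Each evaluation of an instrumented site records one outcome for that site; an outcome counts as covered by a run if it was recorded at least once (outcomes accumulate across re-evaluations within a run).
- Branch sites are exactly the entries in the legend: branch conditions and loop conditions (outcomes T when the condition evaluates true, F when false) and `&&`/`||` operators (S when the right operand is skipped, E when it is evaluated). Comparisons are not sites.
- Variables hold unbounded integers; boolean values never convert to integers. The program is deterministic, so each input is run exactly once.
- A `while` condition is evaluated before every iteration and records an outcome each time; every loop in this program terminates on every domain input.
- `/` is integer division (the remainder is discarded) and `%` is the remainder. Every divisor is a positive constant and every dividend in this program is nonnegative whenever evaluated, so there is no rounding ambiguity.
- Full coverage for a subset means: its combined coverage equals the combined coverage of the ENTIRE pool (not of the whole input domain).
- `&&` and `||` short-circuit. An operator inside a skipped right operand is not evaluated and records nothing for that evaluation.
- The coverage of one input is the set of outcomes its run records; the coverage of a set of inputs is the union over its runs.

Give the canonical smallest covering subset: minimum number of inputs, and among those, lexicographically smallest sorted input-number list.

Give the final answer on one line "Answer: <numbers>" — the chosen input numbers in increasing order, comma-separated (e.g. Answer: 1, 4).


run #1 (b=2, d=4, w=3) runs B1->F, B2->F, B4->S, B3->F, B5->T, B5->F, B6->T; records B1=F, B2=F, B3=F, B4=S, B5=T, B5=F, B6=T
run #2 (b=0, d=1, w=2) runs B1->T, B4->S, B3->F, B5->T, B5->T, B5->F, B6->F; records B1=T, B3=F, B4=S, B5=T, B5=F, B6=F
run #3 (b=1, d=5, w=2) runs B1->F, B2->F, B4->S, B3->F, B5->T, B5->F, B6->T; records B1=F, B2=F, B3=F, B4=S, B5=T, B5=F, B6=T
run #4 (b=2, d=1, w=3) runs B1->T, B4->S, B3->F, B5->T, B5->F, B6->T; records B1=T, B3=F, B4=S, B5=T, B5=F, B6=T
run #5 (b=2, d=4, w=1) runs B1->F, B2->F, B4->S, B3->F, B5->T, B5->F, B6->T; records B1=F, B2=F, B3=F, B4=S, B5=T, B5=F, B6=T
the full pool covers 9 outcomes: B1=T, B1=F, B2=F, B3=F, B4=S, B5=T, B5=F, B6=T, B6=F
no size-1 subset reaches all 9 outcomes (best union: 7/9)
the canonical winner is {1, 2}: size 2, full 9-outcome coverage, earliest index list among size-2 covers
Answer: 1, 2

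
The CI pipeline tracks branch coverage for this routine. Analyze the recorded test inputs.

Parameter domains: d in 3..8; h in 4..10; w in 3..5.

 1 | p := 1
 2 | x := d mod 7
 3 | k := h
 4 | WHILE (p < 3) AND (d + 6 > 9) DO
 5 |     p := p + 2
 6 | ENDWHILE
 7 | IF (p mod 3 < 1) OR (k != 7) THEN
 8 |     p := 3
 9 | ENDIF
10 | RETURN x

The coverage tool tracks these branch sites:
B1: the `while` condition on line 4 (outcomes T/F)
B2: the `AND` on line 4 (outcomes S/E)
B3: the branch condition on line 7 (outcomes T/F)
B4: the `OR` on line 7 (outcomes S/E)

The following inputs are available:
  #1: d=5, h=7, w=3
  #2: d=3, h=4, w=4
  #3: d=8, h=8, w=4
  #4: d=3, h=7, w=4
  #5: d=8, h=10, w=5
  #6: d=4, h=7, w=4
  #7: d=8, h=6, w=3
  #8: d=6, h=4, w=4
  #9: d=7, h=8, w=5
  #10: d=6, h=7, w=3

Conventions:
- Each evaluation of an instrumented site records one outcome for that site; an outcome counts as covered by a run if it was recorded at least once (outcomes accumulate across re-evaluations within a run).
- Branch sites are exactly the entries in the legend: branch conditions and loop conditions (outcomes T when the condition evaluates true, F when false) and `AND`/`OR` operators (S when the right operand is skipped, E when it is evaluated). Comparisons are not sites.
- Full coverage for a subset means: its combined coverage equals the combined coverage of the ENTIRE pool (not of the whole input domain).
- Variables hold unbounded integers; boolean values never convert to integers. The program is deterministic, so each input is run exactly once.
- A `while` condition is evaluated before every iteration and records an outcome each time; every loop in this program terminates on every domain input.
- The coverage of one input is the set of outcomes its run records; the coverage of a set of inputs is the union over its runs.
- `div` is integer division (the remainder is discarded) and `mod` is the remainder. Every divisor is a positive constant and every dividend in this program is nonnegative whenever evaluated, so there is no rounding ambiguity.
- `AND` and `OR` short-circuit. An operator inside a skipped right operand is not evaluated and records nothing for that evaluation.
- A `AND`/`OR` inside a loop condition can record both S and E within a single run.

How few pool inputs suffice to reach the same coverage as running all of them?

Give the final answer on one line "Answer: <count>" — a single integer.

test 1 (d=5, h=7, w=3) fires B2->E, B1->T, B2->S, B1->F, B4->S, B3->T; hits B1=T, B1=F, B2=S, B2=E, B3=T, B4=S
test 2 (d=3, h=4, w=4) fires B2->E, B1->F, B4->E, B3->T; hits B1=F, B2=E, B3=T, B4=E
test 3 (d=8, h=8, w=4) fires B2->E, B1->T, B2->S, B1->F, B4->S, B3->T; hits B1=T, B1=F, B2=S, B2=E, B3=T, B4=S
test 4 (d=3, h=7, w=4) fires B2->E, B1->F, B4->E, B3->F; hits B1=F, B2=E, B3=F, B4=E
test 5 (d=8, h=10, w=5) fires B2->E, B1->T, B2->S, B1->F, B4->S, B3->T; hits B1=T, B1=F, B2=S, B2=E, B3=T, B4=S
test 6 (d=4, h=7, w=4) fires B2->E, B1->T, B2->S, B1->F, B4->S, B3->T; hits B1=T, B1=F, B2=S, B2=E, B3=T, B4=S
test 7 (d=8, h=6, w=3) fires B2->E, B1->T, B2->S, B1->F, B4->S, B3->T; hits B1=T, B1=F, B2=S, B2=E, B3=T, B4=S
test 8 (d=6, h=4, w=4) fires B2->E, B1->T, B2->S, B1->F, B4->S, B3->T; hits B1=T, B1=F, B2=S, B2=E, B3=T, B4=S
test 9 (d=7, h=8, w=5) fires B2->E, B1->T, B2->S, B1->F, B4->S, B3->T; hits B1=T, B1=F, B2=S, B2=E, B3=T, B4=S
test 10 (d=6, h=7, w=3) fires B2->E, B1->T, B2->S, B1->F, B4->S, B3->T; hits B1=T, B1=F, B2=S, B2=E, B3=T, B4=S
the full pool covers 8 outcomes: B1=T, B1=F, B2=S, B2=E, B3=T, B3=F, B4=S, B4=E
every size-1 subset falls short of the 8 outcomes (best: 6/8)
at size 2, {1, 4} reaches all 8 outcomes; every lexicographically earlier size-2 subset fails

Answer: 2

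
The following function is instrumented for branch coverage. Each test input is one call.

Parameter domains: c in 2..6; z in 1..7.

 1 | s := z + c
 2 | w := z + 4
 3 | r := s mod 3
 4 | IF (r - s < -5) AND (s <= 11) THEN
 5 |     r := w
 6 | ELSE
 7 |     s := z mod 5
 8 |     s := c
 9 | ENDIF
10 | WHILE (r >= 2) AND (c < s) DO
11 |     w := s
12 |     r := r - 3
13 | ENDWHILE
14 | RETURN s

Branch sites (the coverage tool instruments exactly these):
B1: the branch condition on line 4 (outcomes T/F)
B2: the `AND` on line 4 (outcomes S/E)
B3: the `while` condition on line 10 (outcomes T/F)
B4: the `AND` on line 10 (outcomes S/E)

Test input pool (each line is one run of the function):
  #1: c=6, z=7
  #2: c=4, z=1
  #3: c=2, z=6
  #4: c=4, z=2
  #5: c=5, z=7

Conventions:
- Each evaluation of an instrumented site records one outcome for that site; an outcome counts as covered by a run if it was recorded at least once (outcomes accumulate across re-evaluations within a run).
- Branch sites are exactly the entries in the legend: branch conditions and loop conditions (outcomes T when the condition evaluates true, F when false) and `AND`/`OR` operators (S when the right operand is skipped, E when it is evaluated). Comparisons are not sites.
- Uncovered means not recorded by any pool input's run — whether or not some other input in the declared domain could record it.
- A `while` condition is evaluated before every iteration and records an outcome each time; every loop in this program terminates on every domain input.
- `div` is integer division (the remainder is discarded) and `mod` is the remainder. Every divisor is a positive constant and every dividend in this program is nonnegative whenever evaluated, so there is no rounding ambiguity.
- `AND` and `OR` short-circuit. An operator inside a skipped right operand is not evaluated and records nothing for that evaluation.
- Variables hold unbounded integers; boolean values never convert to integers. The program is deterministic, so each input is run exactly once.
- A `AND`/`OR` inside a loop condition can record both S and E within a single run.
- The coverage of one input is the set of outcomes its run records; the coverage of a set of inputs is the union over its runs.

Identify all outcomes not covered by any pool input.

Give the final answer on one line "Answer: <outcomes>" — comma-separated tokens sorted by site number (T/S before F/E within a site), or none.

#1 (c=6, z=7) -> covered: B1=F, B2=E, B3=F, B4=S
#2 (c=4, z=1) -> covered: B1=F, B2=S, B3=F, B4=E
#3 (c=2, z=6) -> covered: B1=T, B2=E, B3=T, B3=F, B4=S, B4=E
#4 (c=4, z=2) -> covered: B1=T, B2=E, B3=T, B3=F, B4=S, B4=E
#5 (c=5, z=7) -> covered: B1=F, B2=E, B3=F, B4=S
union over the pool: B1=T, B1=F, B2=S, B2=E, B3=T, B3=F, B4=S, B4=E
uncovered (0 of 8): none

Answer: none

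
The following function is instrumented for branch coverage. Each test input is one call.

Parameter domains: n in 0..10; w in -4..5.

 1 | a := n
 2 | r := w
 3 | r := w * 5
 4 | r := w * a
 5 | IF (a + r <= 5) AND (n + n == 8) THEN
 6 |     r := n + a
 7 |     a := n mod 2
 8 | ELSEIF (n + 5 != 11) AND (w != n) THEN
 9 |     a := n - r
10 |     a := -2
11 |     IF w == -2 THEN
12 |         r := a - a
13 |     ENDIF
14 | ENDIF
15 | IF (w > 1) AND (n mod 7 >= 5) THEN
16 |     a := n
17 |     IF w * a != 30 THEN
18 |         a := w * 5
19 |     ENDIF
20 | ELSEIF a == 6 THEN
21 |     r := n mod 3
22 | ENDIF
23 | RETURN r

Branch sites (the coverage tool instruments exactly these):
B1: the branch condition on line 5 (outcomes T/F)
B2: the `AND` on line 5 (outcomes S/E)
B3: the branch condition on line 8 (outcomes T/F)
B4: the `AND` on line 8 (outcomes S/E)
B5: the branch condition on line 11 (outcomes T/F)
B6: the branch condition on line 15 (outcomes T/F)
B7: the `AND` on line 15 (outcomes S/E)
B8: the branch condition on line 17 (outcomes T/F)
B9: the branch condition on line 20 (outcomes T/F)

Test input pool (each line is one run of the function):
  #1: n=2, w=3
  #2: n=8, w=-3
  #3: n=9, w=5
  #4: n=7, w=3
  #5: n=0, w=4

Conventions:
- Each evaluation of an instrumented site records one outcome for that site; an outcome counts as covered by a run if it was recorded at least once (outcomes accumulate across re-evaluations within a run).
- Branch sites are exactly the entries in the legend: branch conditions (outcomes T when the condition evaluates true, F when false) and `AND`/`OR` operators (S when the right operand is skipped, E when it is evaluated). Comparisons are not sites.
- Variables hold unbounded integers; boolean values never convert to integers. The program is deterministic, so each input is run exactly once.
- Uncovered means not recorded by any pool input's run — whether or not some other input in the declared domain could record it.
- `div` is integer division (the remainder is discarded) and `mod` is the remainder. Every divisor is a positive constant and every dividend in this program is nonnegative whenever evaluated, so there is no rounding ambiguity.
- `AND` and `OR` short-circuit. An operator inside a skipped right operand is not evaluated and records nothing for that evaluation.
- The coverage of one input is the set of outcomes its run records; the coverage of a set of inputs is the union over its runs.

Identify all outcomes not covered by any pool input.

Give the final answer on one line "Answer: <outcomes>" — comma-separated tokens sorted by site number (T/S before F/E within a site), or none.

#1 (n=2, w=3) -> covered: B1=F, B2=S, B3=T, B4=E, B5=F, B6=F, B7=E, B9=F
#2 (n=8, w=-3) -> covered: B1=F, B2=E, B3=T, B4=E, B5=F, B6=F, B7=S, B9=F
#3 (n=9, w=5) -> covered: B1=F, B2=S, B3=T, B4=E, B5=F, B6=F, B7=E, B9=F
#4 (n=7, w=3) -> covered: B1=F, B2=S, B3=T, B4=E, B5=F, B6=F, B7=E, B9=F
#5 (n=0, w=4) -> covered: B1=F, B2=E, B3=T, B4=E, B5=F, B6=F, B7=E, B9=F
union over the pool: B1=F, B2=S, B2=E, B3=T, B4=E, B5=F, B6=F, B7=S, B7=E, B9=F
uncovered (8 of 18): B1=T, B3=F, B4=S, B5=T, B6=T, B8=T, B8=F, B9=T

Answer: B1=T, B3=F, B4=S, B5=T, B6=T, B8=T, B8=F, B9=T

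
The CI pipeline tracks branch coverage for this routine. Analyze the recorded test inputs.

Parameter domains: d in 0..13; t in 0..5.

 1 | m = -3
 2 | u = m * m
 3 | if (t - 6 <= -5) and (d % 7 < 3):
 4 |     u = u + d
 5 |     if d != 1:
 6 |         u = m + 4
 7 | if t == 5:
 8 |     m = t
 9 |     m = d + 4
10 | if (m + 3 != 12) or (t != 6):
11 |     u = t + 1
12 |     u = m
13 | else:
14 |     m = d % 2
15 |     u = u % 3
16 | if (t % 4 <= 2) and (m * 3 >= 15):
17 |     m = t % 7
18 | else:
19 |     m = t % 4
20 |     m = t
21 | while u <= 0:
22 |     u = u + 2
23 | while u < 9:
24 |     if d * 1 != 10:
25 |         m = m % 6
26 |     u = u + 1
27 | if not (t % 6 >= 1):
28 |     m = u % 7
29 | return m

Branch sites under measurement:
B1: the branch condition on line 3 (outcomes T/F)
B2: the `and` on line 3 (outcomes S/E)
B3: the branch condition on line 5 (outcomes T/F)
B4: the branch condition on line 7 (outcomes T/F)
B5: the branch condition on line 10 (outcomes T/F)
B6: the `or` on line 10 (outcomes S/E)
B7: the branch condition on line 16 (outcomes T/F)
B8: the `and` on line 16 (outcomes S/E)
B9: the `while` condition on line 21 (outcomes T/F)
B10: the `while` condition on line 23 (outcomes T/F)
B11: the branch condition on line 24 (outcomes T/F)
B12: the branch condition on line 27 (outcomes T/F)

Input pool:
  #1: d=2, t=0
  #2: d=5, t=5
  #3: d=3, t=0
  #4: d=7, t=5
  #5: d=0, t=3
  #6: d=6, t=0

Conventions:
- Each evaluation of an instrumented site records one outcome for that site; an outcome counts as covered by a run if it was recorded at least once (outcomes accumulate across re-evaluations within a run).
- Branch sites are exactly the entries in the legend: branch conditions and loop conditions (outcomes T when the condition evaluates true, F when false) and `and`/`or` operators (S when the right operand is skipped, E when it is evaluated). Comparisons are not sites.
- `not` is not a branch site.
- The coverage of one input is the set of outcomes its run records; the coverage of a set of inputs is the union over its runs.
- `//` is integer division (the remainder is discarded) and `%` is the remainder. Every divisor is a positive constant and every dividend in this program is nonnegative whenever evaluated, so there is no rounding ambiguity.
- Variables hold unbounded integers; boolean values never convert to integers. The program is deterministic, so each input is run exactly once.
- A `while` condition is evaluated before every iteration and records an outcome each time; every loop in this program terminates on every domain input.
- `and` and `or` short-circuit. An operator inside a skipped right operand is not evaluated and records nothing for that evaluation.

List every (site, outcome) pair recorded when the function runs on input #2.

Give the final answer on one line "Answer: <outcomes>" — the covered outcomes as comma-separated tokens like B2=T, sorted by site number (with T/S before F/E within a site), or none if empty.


Simulating input #2 (d=5, t=5) step by step:
  B2->S, B1->F, B4->T, B6->E, B5->T, B8->E, B7->T, B9->F, B10->F, B12->F
deduplicating events, the covered set is: B1=F, B2=S, B4=T, B5=T, B6=E, B7=T, B8=E, B9=F, B10=F, B12=F
Answer: B1=F, B2=S, B4=T, B5=T, B6=E, B7=T, B8=E, B9=F, B10=F, B12=F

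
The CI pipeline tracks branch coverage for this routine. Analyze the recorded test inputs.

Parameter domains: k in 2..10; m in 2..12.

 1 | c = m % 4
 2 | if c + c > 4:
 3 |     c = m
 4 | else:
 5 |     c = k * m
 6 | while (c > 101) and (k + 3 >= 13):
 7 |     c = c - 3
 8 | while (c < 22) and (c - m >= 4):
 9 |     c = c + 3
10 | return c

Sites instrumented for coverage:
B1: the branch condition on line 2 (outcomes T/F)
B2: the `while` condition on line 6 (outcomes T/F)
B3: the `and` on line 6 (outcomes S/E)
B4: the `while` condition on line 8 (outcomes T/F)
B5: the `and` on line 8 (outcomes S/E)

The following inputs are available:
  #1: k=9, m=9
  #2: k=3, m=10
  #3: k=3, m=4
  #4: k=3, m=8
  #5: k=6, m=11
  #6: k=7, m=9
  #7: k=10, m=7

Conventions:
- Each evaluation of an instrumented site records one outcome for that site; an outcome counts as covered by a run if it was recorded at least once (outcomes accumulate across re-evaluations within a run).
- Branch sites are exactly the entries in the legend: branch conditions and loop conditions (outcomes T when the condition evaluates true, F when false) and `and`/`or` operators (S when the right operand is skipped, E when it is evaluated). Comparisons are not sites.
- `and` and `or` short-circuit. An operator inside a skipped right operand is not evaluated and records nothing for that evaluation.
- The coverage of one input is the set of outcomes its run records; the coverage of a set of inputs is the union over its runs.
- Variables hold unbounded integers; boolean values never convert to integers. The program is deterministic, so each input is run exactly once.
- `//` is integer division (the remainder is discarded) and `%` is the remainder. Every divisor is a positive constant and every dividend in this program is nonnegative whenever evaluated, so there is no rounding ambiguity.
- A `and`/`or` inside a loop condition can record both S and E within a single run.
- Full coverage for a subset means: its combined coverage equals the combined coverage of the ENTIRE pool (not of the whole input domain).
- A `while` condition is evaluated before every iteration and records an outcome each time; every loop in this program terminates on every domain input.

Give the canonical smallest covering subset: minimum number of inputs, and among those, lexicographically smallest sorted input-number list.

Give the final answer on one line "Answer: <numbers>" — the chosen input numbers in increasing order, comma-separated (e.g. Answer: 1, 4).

input #1 (k=9, m=9): events B1->F, B3->S, B2->F, B5->S, B4->F; covers B1=F, B2=F, B3=S, B4=F, B5=S
input #2 (k=3, m=10): events B1->F, B3->S, B2->F, B5->S, B4->F; covers B1=F, B2=F, B3=S, B4=F, B5=S
input #3 (k=3, m=4): events B1->F, B3->S, B2->F, B5->E, B4->T, B5->E, B4->T, B5->E, B4->T, B5->E, B4->T, B5->S, B4->F; covers B1=F, B2=F, B3=S, B4=T, B4=F, B5=S, B5=E
input #4 (k=3, m=8): events B1->F, B3->S, B2->F, B5->S, B4->F; covers B1=F, B2=F, B3=S, B4=F, B5=S
input #5 (k=6, m=11): events B1->T, B3->S, B2->F, B5->E, B4->F; covers B1=T, B2=F, B3=S, B4=F, B5=E
input #6 (k=7, m=9): events B1->F, B3->S, B2->F, B5->S, B4->F; covers B1=F, B2=F, B3=S, B4=F, B5=S
input #7 (k=10, m=7): events B1->T, B3->S, B2->F, B5->E, B4->F; covers B1=T, B2=F, B3=S, B4=F, B5=E
together the pool reaches 8 outcomes: B1=T, B1=F, B2=F, B3=S, B4=T, B4=F, B5=S, B5=E
every size-1 subset falls short of the 8 outcomes (best: 7/8)
at size 2, {3, 5} reaches all 8 outcomes; every lexicographically earlier size-2 subset fails

Answer: 3, 5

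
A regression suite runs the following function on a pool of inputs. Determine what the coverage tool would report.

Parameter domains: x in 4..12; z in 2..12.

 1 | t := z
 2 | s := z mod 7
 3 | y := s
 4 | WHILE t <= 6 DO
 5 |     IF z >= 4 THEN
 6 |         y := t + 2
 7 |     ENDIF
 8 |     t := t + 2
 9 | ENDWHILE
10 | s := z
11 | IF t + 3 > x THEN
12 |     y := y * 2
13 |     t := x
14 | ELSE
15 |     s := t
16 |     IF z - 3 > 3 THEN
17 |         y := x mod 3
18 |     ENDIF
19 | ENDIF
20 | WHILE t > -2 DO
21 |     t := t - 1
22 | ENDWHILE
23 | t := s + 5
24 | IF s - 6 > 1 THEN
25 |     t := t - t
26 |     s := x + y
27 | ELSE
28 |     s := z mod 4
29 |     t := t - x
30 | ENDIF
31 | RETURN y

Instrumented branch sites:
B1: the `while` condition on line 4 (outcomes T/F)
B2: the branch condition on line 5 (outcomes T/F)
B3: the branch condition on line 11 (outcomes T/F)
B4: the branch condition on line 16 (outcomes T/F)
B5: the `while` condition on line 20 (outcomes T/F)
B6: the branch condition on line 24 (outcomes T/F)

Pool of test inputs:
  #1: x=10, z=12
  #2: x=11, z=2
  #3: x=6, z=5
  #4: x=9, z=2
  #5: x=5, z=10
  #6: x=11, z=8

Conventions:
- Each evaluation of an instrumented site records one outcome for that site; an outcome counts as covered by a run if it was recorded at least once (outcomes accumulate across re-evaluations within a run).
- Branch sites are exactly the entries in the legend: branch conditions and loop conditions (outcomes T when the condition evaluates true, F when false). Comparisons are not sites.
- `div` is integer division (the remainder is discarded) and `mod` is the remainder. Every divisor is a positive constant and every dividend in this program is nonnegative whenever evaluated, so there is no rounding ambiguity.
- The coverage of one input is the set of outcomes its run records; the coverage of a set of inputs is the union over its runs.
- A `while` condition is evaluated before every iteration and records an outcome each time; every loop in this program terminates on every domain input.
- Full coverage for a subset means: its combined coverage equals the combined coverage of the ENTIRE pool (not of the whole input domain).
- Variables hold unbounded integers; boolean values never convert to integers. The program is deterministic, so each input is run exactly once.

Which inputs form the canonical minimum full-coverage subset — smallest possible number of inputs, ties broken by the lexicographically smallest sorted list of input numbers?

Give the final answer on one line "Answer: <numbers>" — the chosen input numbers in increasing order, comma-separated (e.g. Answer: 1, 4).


run #1 (x=10, z=12) runs B1->F, B3->T, B5->T, B5->T, B5->T, B5->T, B5->T, B5->T, B5->T, B5->T, B5->T, B5->T, B5->T, B5->T, ...; records B1=F, B3=T, B5=T, B5=F, B6=T
run #2 (x=11, z=2) runs B1->T, B2->F, B1->T, B2->F, B1->T, B2->F, B1->F, B3->F, B4->F, B5->T, B5->T, B5->T, B5->T, B5->T, ...; records B1=T, B1=F, B2=F, B3=F, B4=F, B5=T, B5=F, B6=T
run #3 (x=6, z=5) runs B1->T, B2->T, B1->F, B3->T, B5->T, B5->T, B5->T, B5->T, B5->T, B5->T, B5->T, B5->T, B5->F, B6->F; records B1=T, B1=F, B2=T, B3=T, B5=T, B5=F, B6=F
run #4 (x=9, z=2) runs B1->T, B2->F, B1->T, B2->F, B1->T, B2->F, B1->F, B3->T, B5->T, B5->T, B5->T, B5->T, B5->T, B5->T, ...; records B1=T, B1=F, B2=F, B3=T, B5=T, B5=F, B6=F
run #5 (x=5, z=10) runs B1->F, B3->T, B5->T, B5->T, B5->T, B5->T, B5->T, B5->T, B5->T, B5->F, B6->T; records B1=F, B3=T, B5=T, B5=F, B6=T
run #6 (x=11, z=8) runs B1->F, B3->F, B4->T, B5->T, B5->T, B5->T, B5->T, B5->T, B5->T, B5->T, B5->T, B5->T, B5->T, B5->F, ...; records B1=F, B3=F, B4=T, B5=T, B5=F, B6=T
pool-wide coverage (12 outcomes): B1=T, B1=F, B2=T, B2=F, B3=T, B3=F, B4=T, B4=F, B5=T, B5=F, B6=T, B6=F
checked all size-1 subsets: none covers 12 outcomes (max 8/12)
checked all size-2 subsets: none covers 12 outcomes (max 11/12)
at size 3, {2, 3, 6} reaches all 12 outcomes; every lexicographically earlier size-3 subset fails
Answer: 2, 3, 6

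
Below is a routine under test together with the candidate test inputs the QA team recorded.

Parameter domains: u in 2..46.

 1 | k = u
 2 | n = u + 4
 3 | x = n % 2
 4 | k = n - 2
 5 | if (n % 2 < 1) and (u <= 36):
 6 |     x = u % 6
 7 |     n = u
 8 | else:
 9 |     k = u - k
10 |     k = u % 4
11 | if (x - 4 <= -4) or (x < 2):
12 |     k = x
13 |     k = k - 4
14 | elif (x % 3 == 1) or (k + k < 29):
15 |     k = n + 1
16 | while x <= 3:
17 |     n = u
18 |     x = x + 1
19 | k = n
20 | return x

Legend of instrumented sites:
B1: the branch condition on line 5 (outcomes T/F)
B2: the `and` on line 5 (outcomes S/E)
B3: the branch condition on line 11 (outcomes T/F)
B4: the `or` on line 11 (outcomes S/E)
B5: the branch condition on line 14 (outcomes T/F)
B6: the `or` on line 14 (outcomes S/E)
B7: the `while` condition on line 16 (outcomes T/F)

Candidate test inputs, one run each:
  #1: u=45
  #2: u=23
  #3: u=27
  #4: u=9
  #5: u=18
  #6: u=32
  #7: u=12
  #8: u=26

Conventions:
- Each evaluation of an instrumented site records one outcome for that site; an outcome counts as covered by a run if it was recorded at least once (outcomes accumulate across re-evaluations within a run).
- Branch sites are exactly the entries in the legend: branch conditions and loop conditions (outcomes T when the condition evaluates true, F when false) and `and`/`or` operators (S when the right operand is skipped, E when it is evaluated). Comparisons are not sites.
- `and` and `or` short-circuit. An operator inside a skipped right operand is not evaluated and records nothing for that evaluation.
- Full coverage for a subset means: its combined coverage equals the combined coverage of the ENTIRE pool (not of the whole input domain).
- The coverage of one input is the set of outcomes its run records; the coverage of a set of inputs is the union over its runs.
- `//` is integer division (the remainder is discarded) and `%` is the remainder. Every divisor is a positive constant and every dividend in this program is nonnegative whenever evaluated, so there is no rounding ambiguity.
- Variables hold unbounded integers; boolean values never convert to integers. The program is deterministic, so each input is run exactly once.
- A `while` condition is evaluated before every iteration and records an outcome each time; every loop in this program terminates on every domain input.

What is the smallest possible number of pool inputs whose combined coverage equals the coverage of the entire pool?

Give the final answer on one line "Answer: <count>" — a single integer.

run #1 (u=45) runs B2->S, B1->F, B4->E, B3->T, B7->T, B7->T, B7->T, B7->F; records B1=F, B2=S, B3=T, B4=E, B7=T, B7=F
run #2 (u=23) runs B2->S, B1->F, B4->E, B3->T, B7->T, B7->T, B7->T, B7->F; records B1=F, B2=S, B3=T, B4=E, B7=T, B7=F
run #3 (u=27) runs B2->S, B1->F, B4->E, B3->T, B7->T, B7->T, B7->T, B7->F; records B1=F, B2=S, B3=T, B4=E, B7=T, B7=F
run #4 (u=9) runs B2->S, B1->F, B4->E, B3->T, B7->T, B7->T, B7->T, B7->F; records B1=F, B2=S, B3=T, B4=E, B7=T, B7=F
run #5 (u=18) runs B2->E, B1->T, B4->S, B3->T, B7->T, B7->T, B7->T, B7->T, B7->F; records B1=T, B2=E, B3=T, B4=S, B7=T, B7=F
run #6 (u=32) runs B2->E, B1->T, B4->E, B3->F, B6->E, B5->F, B7->T, B7->T, B7->F; records B1=T, B2=E, B3=F, B4=E, B5=F, B6=E, B7=T, B7=F
run #7 (u=12) runs B2->E, B1->T, B4->S, B3->T, B7->T, B7->T, B7->T, B7->T, B7->F; records B1=T, B2=E, B3=T, B4=S, B7=T, B7=F
run #8 (u=26) runs B2->E, B1->T, B4->E, B3->F, B6->E, B5->F, B7->T, B7->T, B7->F; records B1=T, B2=E, B3=F, B4=E, B5=F, B6=E, B7=T, B7=F
pool-wide coverage (12 outcomes): B1=T, B1=F, B2=S, B2=E, B3=T, B3=F, B4=S, B4=E, B5=F, B6=E, B7=T, B7=F
every size-1 subset falls short of the 12 outcomes (best: 8/12)
every size-2 subset falls short of the 12 outcomes (best: 11/12)
inputs {1, 5, 6} (size 3) cover everything; no size-3 subset with a lexicographically smaller index list covers all 12

Answer: 3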